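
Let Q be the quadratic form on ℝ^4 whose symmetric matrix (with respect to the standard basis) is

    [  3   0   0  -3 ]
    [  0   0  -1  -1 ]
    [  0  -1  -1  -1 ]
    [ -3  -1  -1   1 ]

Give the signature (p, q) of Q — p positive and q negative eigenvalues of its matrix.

(2, 2)

By Sylvester's law of inertia any congruent diagonalization of A has 2 positive, 2 negative and 0 zero entries.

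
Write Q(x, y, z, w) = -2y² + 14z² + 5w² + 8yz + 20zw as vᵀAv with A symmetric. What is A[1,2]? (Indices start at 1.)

0

The coefficient of x·y in Q is 0. For a symmetric A this equals A[1,2] + A[2,1] = 2·A[1,2].
So A[1,2] = 0/2 = 0.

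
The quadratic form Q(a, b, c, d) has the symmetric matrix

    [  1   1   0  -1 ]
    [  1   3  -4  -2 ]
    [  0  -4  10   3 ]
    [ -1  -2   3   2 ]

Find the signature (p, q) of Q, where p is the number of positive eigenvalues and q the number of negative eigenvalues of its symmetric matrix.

(3, 0)

Applying the same elementary operations to the rows and columns of A produces a congruent diagonal matrix with entries 1, 2, 2, 0.
Counting signs: 3 positive, 1 zero.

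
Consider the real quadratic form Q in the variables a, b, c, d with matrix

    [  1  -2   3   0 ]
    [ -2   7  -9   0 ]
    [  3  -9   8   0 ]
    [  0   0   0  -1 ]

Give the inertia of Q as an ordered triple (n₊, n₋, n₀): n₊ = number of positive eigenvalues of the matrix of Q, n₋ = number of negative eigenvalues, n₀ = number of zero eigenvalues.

(2, 2, 0)

Applying the same elementary operations to the rows and columns of A produces a congruent diagonal matrix with entries 1, 3, -4, -1.
That gives 2 positive, 2 negative pivots.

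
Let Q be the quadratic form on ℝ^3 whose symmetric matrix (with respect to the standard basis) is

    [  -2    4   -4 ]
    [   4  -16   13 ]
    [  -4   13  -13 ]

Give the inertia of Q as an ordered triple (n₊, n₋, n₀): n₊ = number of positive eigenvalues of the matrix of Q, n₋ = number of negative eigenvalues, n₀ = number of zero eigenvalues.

An LDLᵀ factorisation of A has diagonal entries -2, -8, -15/8.
So there are 3 negative pivots.

(0, 3, 0)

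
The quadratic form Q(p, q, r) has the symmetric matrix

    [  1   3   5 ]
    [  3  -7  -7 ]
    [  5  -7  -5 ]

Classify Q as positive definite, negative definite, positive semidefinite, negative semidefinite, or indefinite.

Symmetric row and column elimination reduces A to a congruent diagonal form with pivots 1, -16, 1/4.
So there are 2 positive, 1 negative pivots.
Hence Q is indefinite.

indefinite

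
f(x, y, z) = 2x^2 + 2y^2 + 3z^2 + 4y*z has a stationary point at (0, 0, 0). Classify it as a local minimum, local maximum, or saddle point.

The Hessian at the origin is H = [[4, 0, 0], [0, 4, 4], [0, 4, 6]].
Row-reducing H symmetrically gives the diagonal entries 4, 4, 2.
So there are 3 positive pivots.
H is positive definite, so the origin is a strict local minimum.

local minimum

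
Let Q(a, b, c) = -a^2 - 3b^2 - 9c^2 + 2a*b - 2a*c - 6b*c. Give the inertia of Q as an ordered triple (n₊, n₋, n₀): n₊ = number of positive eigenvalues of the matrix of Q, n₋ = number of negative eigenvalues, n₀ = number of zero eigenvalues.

Write A = [[-1, 1, -1], [1, -3, -3], [-1, -3, -9]].
Congruent diagonalization of A (simultaneous row and column reduction) yields pivots -1, -2, 0.
So there are 2 negative, 1 zero pivots.

(0, 2, 1)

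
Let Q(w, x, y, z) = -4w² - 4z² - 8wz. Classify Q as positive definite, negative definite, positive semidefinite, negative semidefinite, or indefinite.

The associated matrix is A = [[-4, 0, 0, -4], [0, 0, 0, 0], [0, 0, 0, 0], [-4, 0, 0, -4]].
Congruent diagonalization of A (simultaneous row and column reduction) yields pivots -4, 0, 0, 0.
So there are 1 negative, 3 zero pivots.
Hence Q is negative semidefinite.

negative semidefinite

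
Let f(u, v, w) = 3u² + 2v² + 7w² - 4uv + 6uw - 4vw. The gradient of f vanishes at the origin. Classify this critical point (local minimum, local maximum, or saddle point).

local minimum

The Hessian at the origin is H = [[6, -4, 6], [-4, 4, -4], [6, -4, 14]].
Row-reducing H symmetrically gives the diagonal entries 6, 4/3, 8.
Counting signs: 3 positive.
H is positive definite, so the origin is a strict local minimum.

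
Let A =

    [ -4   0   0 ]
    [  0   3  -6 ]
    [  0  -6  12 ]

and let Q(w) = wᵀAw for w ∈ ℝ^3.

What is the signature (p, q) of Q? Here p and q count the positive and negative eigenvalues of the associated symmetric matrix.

(1, 1)

Row-reducing A symmetrically gives the diagonal entries -4, 3, 0.
So there are 1 positive, 1 negative, 1 zero pivots.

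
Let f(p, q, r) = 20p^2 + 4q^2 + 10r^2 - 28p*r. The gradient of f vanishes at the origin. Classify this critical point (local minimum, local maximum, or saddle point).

local minimum

The Hessian at the origin is H = [[40, 0, -28], [0, 8, 0], [-28, 0, 20]].
Applying the same elementary operations to the rows and columns of H produces a congruent diagonal matrix with entries 40, 8, 2/5.
So there are 3 positive pivots.
H is positive definite, so the origin is a strict local minimum.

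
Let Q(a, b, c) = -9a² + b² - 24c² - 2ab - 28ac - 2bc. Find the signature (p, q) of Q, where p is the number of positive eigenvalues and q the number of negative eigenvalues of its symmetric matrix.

(1, 2)

Write A = [[-9, -1, -14], [-1, 1, -1], [-14, -1, -24]].
An LDLᵀ factorisation of A has diagonal entries -9, 10/9, -5/2.
That gives 1 positive, 2 negative pivots.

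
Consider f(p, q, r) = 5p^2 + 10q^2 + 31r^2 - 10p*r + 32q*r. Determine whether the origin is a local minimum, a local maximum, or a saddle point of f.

local minimum

The Hessian at the origin is H = [[10, 0, -10], [0, 20, 32], [-10, 32, 62]].
Congruent diagonalization of H (simultaneous row and column reduction) yields pivots 10, 20, 4/5.
Counting signs: 3 positive.
H is positive definite, so the origin is a strict local minimum.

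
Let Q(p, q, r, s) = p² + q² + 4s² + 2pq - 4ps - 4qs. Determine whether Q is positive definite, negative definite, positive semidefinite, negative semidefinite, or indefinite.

The associated matrix is A = [[1, 1, 0, -2], [1, 1, 0, -2], [0, 0, 0, 0], [-2, -2, 0, 4]].
Row-reducing A symmetrically gives the diagonal entries 1, 0, 0, 0.
Counting signs: 1 positive, 3 zero.
Hence Q is positive semidefinite.

positive semidefinite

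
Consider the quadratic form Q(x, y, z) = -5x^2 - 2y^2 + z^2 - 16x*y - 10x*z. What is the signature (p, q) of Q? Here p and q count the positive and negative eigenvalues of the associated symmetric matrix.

(2, 1)

Write A = [[-5, -8, -5], [-8, -2, 0], [-5, 0, 1]].
Congruent diagonalization of A (simultaneous row and column reduction) yields pivots -5, 54/5, 2/27.
So there are 2 positive, 1 negative pivots.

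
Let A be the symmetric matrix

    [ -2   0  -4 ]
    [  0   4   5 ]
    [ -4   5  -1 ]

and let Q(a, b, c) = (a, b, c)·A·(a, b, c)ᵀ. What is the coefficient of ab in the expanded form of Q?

The coefficient of ab is A[1,2] + A[2,1] = 2·0 = 0.

0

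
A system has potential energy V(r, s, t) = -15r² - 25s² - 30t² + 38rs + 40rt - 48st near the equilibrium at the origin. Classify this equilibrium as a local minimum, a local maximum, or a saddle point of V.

The Hessian at the origin is H = [[-30, 38, 40], [38, -50, -48], [40, -48, -60]].
An LDLᵀ factorisation of H has diagonal entries -30, -28/15, -20/7.
That gives 3 negative pivots.
H is negative definite, so the origin is a strict local maximum.

local maximum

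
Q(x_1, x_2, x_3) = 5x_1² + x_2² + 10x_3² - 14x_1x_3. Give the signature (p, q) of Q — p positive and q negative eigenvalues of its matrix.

Write A = [[5, 0, -7], [0, 1, 0], [-7, 0, 10]].
An LDLᵀ factorisation of A has diagonal entries 5, 1, 1/5.
That gives 3 positive pivots.

(3, 0)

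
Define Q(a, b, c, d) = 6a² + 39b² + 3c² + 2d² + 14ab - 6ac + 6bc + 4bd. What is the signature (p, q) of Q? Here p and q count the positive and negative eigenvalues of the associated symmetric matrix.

Write A = [[6, 7, -3, 0], [7, 39, 3, 2], [-3, 3, 3, 0], [0, 2, 0, 2]].
Symmetric row and column elimination reduces A to a congruent diagonal form with pivots 6, 185/6, 24/185, 1/2.
That gives 4 positive pivots.

(4, 0)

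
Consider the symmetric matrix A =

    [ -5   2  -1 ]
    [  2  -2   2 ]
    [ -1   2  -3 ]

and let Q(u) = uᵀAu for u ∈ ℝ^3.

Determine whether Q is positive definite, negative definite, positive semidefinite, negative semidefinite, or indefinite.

negative definite

Row-reducing A symmetrically gives the diagonal entries -5, -6/5, -2/3.
So there are 3 negative pivots.
Hence Q is negative definite.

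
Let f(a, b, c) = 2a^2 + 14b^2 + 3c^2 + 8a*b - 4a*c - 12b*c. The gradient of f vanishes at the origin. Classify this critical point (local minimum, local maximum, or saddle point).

local minimum

The Hessian at the origin is H = [[4, 8, -4], [8, 28, -12], [-4, -12, 6]].
An LDLᵀ factorisation of H has diagonal entries 4, 12, 2/3.
Counting signs: 3 positive.
H is positive definite, so the origin is a strict local minimum.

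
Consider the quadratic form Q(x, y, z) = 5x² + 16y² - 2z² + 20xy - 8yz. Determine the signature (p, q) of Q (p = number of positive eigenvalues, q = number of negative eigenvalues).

The associated matrix is A = [[5, 10, 0], [10, 16, -4], [0, -4, -2]].
Symmetric row and column elimination reduces A to a congruent diagonal form with pivots 5, -4, 2.
Counting signs: 2 positive, 1 negative.

(2, 1)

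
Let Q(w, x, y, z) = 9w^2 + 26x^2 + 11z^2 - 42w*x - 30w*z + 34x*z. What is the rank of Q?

The symmetric matrix is A = [[9, -21, 0, -15], [-21, 26, 0, 17], [0, 0, 0, 0], [-15, 17, 0, 11]].
Congruent diagonalization of A (simultaneous row and column reduction) yields pivots 9, -23, 0, 2/23.
Counting signs: 2 positive, 1 negative, 1 zero.
The rank is the number of nonzero pivots: 3.

3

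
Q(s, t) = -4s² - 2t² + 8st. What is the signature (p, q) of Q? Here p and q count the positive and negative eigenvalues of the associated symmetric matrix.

The associated matrix is A = [[-4, 4], [4, -2]].
Symmetric row and column elimination reduces A to a congruent diagonal form with pivots -4, 2.
That gives 1 positive, 1 negative pivots.

(1, 1)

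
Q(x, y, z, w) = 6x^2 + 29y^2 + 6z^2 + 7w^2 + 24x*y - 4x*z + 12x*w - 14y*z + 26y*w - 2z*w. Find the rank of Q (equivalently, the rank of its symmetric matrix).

Write A = [[6, 12, -2, 6], [12, 29, -7, 13], [-2, -7, 6, -1], [6, 13, -1, 7]].
Symmetric row and column elimination reduces A to a congruent diagonal form with pivots 6, 5, 53/15, 4/53.
Counting signs: 4 positive.
The rank is the number of nonzero pivots: 4.

4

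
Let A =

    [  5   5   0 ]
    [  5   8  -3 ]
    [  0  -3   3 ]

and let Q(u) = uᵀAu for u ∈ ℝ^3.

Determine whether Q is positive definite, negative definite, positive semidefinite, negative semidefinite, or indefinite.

Applying the same elementary operations to the rows and columns of A produces a congruent diagonal matrix with entries 5, 3, 0.
So there are 2 positive, 1 zero pivots.
Hence Q is positive semidefinite.

positive semidefinite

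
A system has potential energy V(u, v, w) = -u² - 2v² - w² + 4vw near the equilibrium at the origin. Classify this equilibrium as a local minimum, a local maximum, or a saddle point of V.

saddle point

The Hessian at the origin is H = [[-2, 0, 0], [0, -4, 4], [0, 4, -2]].
Applying the same elementary operations to the rows and columns of H produces a congruent diagonal matrix with entries -2, -4, 2.
Counting signs: 1 positive, 2 negative.
H is indefinite, so the origin is a saddle point.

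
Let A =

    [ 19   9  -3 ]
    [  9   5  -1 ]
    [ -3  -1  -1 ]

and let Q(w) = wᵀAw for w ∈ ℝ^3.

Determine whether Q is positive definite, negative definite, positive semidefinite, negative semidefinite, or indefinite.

indefinite

Applying the same elementary operations to the rows and columns of A produces a congruent diagonal matrix with entries 19, 14/19, -12/7.
Counting signs: 2 positive, 1 negative.
Hence Q is indefinite.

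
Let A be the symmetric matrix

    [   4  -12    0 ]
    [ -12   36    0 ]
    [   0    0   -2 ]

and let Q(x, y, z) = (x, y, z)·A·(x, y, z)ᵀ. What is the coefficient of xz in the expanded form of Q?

The coefficient of xz is A[1,3] + A[3,1] = 2·0 = 0.

0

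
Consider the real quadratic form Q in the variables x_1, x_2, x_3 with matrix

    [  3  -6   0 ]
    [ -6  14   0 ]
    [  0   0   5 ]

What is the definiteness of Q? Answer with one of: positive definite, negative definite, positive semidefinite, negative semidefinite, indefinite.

positive definite

Leading principal minors: Δ_1 = 3, Δ_2 = 6, Δ_3 = 30.
All leading principal minors are positive, so by Sylvester's criterion Q is positive definite.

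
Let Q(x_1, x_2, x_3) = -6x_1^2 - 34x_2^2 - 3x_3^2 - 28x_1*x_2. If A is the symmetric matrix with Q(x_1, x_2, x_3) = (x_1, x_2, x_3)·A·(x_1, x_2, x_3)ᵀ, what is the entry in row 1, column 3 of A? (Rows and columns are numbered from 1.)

0

The coefficient of x_1·x_3 in Q is 0. For a symmetric A this equals A[1,3] + A[3,1] = 2·A[1,3].
So A[1,3] = 0/2 = 0.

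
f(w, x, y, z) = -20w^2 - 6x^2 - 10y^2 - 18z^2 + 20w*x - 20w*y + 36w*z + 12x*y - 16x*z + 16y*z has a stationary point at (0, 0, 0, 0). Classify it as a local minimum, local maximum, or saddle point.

The Hessian at the origin is H = [[-40, 20, -20, 36], [20, -12, 12, -16], [-20, 12, -20, 16], [36, -16, 16, -36]].
Symmetric row and column elimination reduces H to a congruent diagonal form with pivots -40, -2, -8, -8/5.
So there are 4 negative pivots.
H is negative definite, so the origin is a strict local maximum.

local maximum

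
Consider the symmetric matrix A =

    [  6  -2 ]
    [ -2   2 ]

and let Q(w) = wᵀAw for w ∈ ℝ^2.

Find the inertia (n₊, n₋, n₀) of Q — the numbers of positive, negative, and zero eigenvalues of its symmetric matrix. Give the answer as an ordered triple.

Symmetric row and column elimination reduces A to a congruent diagonal form with pivots 6, 4/3.
Counting signs: 2 positive.

(2, 0, 0)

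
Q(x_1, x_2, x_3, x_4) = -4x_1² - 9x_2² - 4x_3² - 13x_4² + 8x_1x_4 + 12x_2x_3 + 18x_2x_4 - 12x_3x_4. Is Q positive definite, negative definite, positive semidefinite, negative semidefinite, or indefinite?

negative semidefinite

The symmetric matrix is A = [[-4, 0, 0, 4], [0, -9, 6, 9], [0, 6, -4, -6], [4, 9, -6, -13]].
Congruent diagonalization of A (simultaneous row and column reduction) yields pivots -4, -9, 0, 0.
So there are 2 negative, 2 zero pivots.
Hence Q is negative semidefinite.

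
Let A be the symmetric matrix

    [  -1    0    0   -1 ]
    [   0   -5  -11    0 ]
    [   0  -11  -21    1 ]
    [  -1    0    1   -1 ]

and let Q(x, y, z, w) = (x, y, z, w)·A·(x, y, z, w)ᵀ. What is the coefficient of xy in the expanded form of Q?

0

The coefficient of xy is A[1,2] + A[2,1] = 2·0 = 0.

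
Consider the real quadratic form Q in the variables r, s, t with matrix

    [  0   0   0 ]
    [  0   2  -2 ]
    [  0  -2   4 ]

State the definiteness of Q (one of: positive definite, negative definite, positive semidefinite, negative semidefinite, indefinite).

Congruent diagonalization of A (simultaneous row and column reduction) yields pivots 0, 2, 2.
Counting signs: 2 positive, 1 zero.
Hence Q is positive semidefinite.

positive semidefinite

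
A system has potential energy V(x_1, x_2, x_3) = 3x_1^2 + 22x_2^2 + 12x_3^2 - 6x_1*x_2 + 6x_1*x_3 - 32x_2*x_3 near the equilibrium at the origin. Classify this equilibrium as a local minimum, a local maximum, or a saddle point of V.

local minimum

The Hessian at the origin is H = [[6, -6, 6], [-6, 44, -32], [6, -32, 24]].
Applying the same elementary operations to the rows and columns of H produces a congruent diagonal matrix with entries 6, 38, 4/19.
That gives 3 positive pivots.
H is positive definite, so the origin is a strict local minimum.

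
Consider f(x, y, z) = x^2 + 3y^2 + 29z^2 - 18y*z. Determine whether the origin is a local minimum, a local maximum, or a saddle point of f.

local minimum

The Hessian at the origin is H = [[2, 0, 0], [0, 6, -18], [0, -18, 58]].
An LDLᵀ factorisation of H has diagonal entries 2, 6, 4.
So there are 3 positive pivots.
H is positive definite, so the origin is a strict local minimum.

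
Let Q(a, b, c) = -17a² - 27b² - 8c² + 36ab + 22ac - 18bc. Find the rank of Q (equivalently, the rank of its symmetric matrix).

The associated matrix is A = [[-17, 18, 11], [18, -27, -9], [11, -9, -8]].
Row-reducing A symmetrically gives the diagonal entries -17, -135/17, 0.
That gives 2 negative, 1 zero pivots.
The rank is the number of nonzero pivots: 2.

2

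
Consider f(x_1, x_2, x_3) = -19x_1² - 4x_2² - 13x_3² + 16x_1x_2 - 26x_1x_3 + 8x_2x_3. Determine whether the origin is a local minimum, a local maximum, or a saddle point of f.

local maximum

The Hessian at the origin is H = [[-38, 16, -26], [16, -8, 8], [-26, 8, -26]].
Congruent diagonalization of H (simultaneous row and column reduction) yields pivots -38, -24/19, -4/3.
Counting signs: 3 negative.
H is negative definite, so the origin is a strict local maximum.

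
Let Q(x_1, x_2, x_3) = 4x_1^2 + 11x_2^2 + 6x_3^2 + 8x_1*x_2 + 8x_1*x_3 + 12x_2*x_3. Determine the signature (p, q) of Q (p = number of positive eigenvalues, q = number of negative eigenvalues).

(3, 0)

The symmetric matrix is A = [[4, 4, 4], [4, 11, 6], [4, 6, 6]].
Applying the same elementary operations to the rows and columns of A produces a congruent diagonal matrix with entries 4, 7, 10/7.
So there are 3 positive pivots.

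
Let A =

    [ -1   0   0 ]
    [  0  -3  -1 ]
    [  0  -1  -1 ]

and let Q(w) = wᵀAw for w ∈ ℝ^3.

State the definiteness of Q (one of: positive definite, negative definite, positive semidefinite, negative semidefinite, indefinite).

negative definite

Symmetric row and column elimination reduces A to a congruent diagonal form with pivots -1, -3, -2/3.
Counting signs: 3 negative.
Hence Q is negative definite.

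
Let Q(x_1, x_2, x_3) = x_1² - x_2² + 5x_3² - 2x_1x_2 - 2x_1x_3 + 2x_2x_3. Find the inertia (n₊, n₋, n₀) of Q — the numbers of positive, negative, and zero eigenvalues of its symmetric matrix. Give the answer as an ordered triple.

The symmetric matrix is A = [[1, -1, -1], [-1, -1, 1], [-1, 1, 5]].
Row-reducing A symmetrically gives the diagonal entries 1, -2, 4.
So there are 2 positive, 1 negative pivots.

(2, 1, 0)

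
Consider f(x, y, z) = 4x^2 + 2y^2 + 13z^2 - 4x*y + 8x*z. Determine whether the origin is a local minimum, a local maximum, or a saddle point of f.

The Hessian at the origin is H = [[8, -4, 8], [-4, 4, 0], [8, 0, 26]].
An LDLᵀ factorisation of H has diagonal entries 8, 2, 10.
Counting signs: 3 positive.
H is positive definite, so the origin is a strict local minimum.

local minimum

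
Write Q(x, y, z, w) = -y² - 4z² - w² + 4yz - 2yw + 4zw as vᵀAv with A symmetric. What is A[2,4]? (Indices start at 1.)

-1

The coefficient of y·w in Q is -2. For a symmetric A this equals A[2,4] + A[4,2] = 2·A[2,4].
So A[2,4] = -2/2 = -1.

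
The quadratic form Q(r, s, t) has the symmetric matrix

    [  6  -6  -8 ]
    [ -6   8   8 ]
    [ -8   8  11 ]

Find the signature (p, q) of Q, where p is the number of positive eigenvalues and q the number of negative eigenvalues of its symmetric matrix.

(3, 0)

Row-reducing A symmetrically gives the diagonal entries 6, 2, 1/3.
That gives 3 positive pivots.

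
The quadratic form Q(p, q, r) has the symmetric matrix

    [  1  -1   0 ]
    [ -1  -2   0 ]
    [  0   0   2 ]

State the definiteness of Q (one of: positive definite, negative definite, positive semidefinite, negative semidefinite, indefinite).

Congruent diagonalization of A (simultaneous row and column reduction) yields pivots 1, -3, 2.
So there are 2 positive, 1 negative pivots.
Hence Q is indefinite.

indefinite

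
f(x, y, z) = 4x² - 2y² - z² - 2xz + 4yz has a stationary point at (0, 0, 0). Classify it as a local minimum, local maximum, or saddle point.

The Hessian at the origin is H = [[8, 0, -2], [0, -4, 4], [-2, 4, -2]].
Symmetric row and column elimination reduces H to a congruent diagonal form with pivots 8, -4, 3/2.
So there are 2 positive, 1 negative pivots.
H is indefinite, so the origin is a saddle point.

saddle point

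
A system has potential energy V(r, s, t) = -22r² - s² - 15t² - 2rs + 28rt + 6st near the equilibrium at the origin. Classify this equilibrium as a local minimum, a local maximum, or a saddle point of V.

local maximum

The Hessian at the origin is H = [[-44, -2, 28], [-2, -2, 6], [28, 6, -30]].
Row-reducing H symmetrically gives the diagonal entries -44, -21/11, -10/21.
That gives 3 negative pivots.
H is negative definite, so the origin is a strict local maximum.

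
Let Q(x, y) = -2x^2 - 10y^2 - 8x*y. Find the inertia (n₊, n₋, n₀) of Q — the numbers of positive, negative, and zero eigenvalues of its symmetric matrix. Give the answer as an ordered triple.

(0, 2, 0)

The associated matrix is A = [[-2, -4], [-4, -10]].
Congruent diagonalization of A (simultaneous row and column reduction) yields pivots -2, -2.
So there are 2 negative pivots.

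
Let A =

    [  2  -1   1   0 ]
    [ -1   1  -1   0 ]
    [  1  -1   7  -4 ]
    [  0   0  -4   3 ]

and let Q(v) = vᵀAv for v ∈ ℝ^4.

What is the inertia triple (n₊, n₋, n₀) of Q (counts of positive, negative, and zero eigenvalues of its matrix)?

(4, 0, 0)

An LDLᵀ factorisation of A has diagonal entries 2, 1/2, 6, 1/3.
Counting signs: 4 positive.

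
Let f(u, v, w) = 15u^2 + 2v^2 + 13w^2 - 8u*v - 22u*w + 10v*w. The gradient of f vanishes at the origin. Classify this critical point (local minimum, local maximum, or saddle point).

local minimum

The Hessian at the origin is H = [[30, -8, -22], [-8, 4, 10], [-22, 10, 26]].
An LDLᵀ factorisation of H has diagonal entries 30, 28/15, 5/7.
So there are 3 positive pivots.
H is positive definite, so the origin is a strict local minimum.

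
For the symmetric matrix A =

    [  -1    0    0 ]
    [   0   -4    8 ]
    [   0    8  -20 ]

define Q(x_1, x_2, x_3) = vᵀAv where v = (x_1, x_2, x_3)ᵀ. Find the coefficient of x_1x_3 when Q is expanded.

0

The coefficient of x_1x_3 is A[1,3] + A[3,1] = 2·0 = 0.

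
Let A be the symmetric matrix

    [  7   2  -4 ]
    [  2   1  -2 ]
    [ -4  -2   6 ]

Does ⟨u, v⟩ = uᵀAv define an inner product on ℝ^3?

Row-reducing A symmetrically gives the diagonal entries 7, 3/7, 2.
So there are 3 positive pivots.
Hence Q is positive definite.
⟨·,·⟩ is an inner product exactly when A is positive definite.

yes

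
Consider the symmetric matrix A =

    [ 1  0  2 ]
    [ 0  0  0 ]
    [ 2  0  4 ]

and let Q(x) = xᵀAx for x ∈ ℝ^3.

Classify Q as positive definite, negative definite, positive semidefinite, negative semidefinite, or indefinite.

positive semidefinite

Applying the same elementary operations to the rows and columns of A produces a congruent diagonal matrix with entries 1, 0, 0.
Counting signs: 1 positive, 2 zero.
Hence Q is positive semidefinite.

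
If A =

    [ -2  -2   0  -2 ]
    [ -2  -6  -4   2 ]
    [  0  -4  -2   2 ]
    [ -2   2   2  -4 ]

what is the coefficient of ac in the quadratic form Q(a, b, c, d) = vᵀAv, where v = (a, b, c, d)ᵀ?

The coefficient of ac is A[1,3] + A[3,1] = 2·0 = 0.

0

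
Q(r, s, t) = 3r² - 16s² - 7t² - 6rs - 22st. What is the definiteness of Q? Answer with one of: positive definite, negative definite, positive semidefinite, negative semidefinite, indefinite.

indefinite

The symmetric matrix is A = [[3, -3, 0], [-3, -16, -11], [0, -11, -7]].
Applying the same elementary operations to the rows and columns of A produces a congruent diagonal matrix with entries 3, -19, -12/19.
That gives 1 positive, 2 negative pivots.
Hence Q is indefinite.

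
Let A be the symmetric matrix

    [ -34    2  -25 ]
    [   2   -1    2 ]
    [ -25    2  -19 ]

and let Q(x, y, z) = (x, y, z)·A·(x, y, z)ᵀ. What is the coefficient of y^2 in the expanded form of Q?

The coefficient of y^2 is the diagonal entry A[2,2] = -1.

-1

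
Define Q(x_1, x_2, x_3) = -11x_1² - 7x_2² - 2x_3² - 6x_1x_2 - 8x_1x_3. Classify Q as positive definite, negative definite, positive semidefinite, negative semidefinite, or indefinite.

negative definite

The symmetric matrix of Q is A = [[-11, -3, -4], [-3, -7, 0], [-4, 0, -2]].
Leading principal minors: Δ_1 = -11, Δ_2 = 68, Δ_3 = -24.
The signs alternate starting with Δ_1 < 0, so by Sylvester's criterion Q is negative definite.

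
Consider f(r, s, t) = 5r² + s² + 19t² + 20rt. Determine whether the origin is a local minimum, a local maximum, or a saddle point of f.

The Hessian at the origin is H = [[10, 0, 20], [0, 2, 0], [20, 0, 38]].
An LDLᵀ factorisation of H has diagonal entries 10, 2, -2.
That gives 2 positive, 1 negative pivots.
H is indefinite, so the origin is a saddle point.

saddle point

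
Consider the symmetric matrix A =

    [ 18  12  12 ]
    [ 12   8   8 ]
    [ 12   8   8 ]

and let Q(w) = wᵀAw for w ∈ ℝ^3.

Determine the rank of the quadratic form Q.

1

Row-reducing A symmetrically gives the diagonal entries 18, 0, 0.
So there are 1 positive, 2 zero pivots.
The rank is the number of nonzero pivots: 1.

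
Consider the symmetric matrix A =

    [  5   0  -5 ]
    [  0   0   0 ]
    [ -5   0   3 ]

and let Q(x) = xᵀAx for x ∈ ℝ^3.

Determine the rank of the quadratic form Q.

2

Applying the same elementary operations to the rows and columns of A produces a congruent diagonal matrix with entries 5, 0, -2.
Counting signs: 1 positive, 1 negative, 1 zero.
The rank is the number of nonzero pivots: 2.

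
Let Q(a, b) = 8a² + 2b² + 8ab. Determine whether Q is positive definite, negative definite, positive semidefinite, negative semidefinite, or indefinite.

positive semidefinite

Write A = [[8, 4], [4, 2]].
Row-reducing A symmetrically gives the diagonal entries 8, 0.
Counting signs: 1 positive, 1 zero.
Hence Q is positive semidefinite.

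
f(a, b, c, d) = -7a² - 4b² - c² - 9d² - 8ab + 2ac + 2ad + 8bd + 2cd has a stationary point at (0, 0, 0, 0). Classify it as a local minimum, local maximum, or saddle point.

The Hessian at the origin is H = [[-14, -8, 2, 2], [-8, -8, 0, 8], [2, 0, -2, 2], [2, 8, 2, -18]].
Congruent diagonalization of H (simultaneous row and column reduction) yields pivots -14, -24/7, -4/3, -4.
Counting signs: 4 negative.
H is negative definite, so the origin is a strict local maximum.

local maximum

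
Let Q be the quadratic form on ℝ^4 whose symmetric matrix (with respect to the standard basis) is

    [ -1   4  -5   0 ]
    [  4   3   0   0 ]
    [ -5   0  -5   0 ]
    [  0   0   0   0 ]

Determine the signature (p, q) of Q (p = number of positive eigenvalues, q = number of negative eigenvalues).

Symmetric row and column elimination reduces A to a congruent diagonal form with pivots -1, 19, -20/19, 0.
That gives 1 positive, 2 negative, 1 zero pivots.

(1, 2)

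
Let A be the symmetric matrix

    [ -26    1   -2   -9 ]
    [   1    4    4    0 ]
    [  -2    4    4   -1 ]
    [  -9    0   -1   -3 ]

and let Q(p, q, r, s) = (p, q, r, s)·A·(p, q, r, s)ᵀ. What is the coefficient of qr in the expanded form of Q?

8

The coefficient of qr is A[2,3] + A[3,2] = 2·4 = 8.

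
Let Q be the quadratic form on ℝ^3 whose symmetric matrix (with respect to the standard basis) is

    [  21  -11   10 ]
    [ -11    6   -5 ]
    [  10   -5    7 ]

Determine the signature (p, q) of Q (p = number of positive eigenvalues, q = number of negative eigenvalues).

Symmetric row and column elimination reduces A to a congruent diagonal form with pivots 21, 5/21, 2.
So there are 3 positive pivots.

(3, 0)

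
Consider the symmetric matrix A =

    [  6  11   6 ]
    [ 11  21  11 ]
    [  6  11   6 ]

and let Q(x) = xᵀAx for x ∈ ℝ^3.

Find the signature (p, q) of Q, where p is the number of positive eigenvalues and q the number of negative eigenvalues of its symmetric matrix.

(2, 0)

Symmetric row and column elimination reduces A to a congruent diagonal form with pivots 6, 5/6, 0.
That gives 2 positive, 1 zero pivots.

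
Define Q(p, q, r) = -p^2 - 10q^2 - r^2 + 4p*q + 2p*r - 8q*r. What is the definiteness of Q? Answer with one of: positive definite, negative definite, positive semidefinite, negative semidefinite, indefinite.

The associated matrix is A = [[-1, 2, 1], [2, -10, -4], [1, -4, -1]].
Congruent diagonalization of A (simultaneous row and column reduction) yields pivots -1, -6, 2/3.
That gives 1 positive, 2 negative pivots.
Hence Q is indefinite.

indefinite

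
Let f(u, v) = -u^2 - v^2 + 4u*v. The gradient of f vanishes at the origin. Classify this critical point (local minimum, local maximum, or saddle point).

The Hessian at the origin is H = [[-2, 4], [4, -2]].
det H = -2·-2 − (4)² = -12 < 0, so H is indefinite.
Therefore the origin is a saddle point.

saddle point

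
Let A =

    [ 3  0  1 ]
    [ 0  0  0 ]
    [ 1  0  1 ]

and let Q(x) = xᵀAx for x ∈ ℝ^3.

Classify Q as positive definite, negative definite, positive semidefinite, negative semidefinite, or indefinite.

positive semidefinite

Symmetric row and column elimination reduces A to a congruent diagonal form with pivots 3, 0, 2/3.
Counting signs: 2 positive, 1 zero.
Hence Q is positive semidefinite.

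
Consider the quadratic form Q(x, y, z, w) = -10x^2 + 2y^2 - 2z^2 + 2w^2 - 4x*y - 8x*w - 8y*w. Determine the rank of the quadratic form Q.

The associated matrix is A = [[-10, -2, 0, -4], [-2, 2, 0, -4], [0, 0, -2, 0], [-4, -4, 0, 2]].
Applying the same elementary operations to the rows and columns of A produces a congruent diagonal matrix with entries -10, 12/5, -2, -2/3.
So there are 1 positive, 3 negative pivots.
The rank is the number of nonzero pivots: 4.

4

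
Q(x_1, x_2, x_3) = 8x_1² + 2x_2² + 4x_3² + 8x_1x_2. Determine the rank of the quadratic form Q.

2

The associated matrix is A = [[8, 4, 0], [4, 2, 0], [0, 0, 4]].
Congruent diagonalization of A (simultaneous row and column reduction) yields pivots 8, 0, 4.
So there are 2 positive, 1 zero pivots.
The rank is the number of nonzero pivots: 2.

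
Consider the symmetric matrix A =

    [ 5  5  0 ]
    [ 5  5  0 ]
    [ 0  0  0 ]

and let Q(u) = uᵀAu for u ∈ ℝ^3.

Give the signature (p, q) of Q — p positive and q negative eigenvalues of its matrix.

(1, 0)

Symmetric row and column elimination reduces A to a congruent diagonal form with pivots 5, 0, 0.
That gives 1 positive, 2 zero pivots.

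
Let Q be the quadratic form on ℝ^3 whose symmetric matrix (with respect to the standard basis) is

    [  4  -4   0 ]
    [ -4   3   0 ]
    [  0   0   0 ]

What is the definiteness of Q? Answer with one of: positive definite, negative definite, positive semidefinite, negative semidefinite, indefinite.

indefinite

Applying the same elementary operations to the rows and columns of A produces a congruent diagonal matrix with entries 4, -1, 0.
That gives 1 positive, 1 negative, 1 zero pivots.
Hence Q is indefinite.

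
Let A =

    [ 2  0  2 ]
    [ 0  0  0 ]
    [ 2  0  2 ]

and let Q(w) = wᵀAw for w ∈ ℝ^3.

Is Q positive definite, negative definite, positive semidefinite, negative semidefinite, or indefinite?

positive semidefinite

Row-reducing A symmetrically gives the diagonal entries 2, 0, 0.
So there are 1 positive, 2 zero pivots.
Hence Q is positive semidefinite.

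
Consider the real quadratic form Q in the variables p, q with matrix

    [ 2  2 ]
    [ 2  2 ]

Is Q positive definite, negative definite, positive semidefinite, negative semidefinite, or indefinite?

Row-reducing A symmetrically gives the diagonal entries 2, 0.
So there are 1 positive, 1 zero pivots.
Hence Q is positive semidefinite.

positive semidefinite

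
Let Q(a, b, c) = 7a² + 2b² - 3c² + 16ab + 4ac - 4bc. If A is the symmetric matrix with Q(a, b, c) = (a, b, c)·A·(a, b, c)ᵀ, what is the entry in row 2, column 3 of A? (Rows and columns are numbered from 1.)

The coefficient of b·c in Q is -4. For a symmetric A this equals A[2,3] + A[3,2] = 2·A[2,3].
So A[2,3] = -4/2 = -2.

-2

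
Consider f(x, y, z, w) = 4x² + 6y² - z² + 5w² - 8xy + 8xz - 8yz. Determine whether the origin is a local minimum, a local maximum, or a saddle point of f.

The Hessian at the origin is H = [[8, -8, 8, 0], [-8, 12, -8, 0], [8, -8, -2, 0], [0, 0, 0, 10]].
Applying the same elementary operations to the rows and columns of H produces a congruent diagonal matrix with entries 8, 4, -10, 10.
Counting signs: 3 positive, 1 negative.
H is indefinite, so the origin is a saddle point.

saddle point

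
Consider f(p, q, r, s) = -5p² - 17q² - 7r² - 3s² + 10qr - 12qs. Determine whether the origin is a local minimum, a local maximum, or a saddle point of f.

local maximum

The Hessian at the origin is H = [[-10, 0, 0, 0], [0, -34, 10, -12], [0, 10, -14, 0], [0, -12, 0, -6]].
An LDLᵀ factorisation of H has diagonal entries -10, -34, -188/17, -30/47.
That gives 4 negative pivots.
H is negative definite, so the origin is a strict local maximum.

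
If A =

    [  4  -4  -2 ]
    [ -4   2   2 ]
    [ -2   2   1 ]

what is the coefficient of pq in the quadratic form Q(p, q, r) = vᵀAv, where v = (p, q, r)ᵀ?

The coefficient of pq is A[1,2] + A[2,1] = 2·(-4) = -8.

-8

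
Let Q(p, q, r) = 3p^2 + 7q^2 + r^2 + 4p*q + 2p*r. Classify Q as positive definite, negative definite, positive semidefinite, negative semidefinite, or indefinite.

positive definite

The associated matrix is A = [[3, 2, 1], [2, 7, 0], [1, 0, 1]].
Applying the same elementary operations to the rows and columns of A produces a congruent diagonal matrix with entries 3, 17/3, 10/17.
Counting signs: 3 positive.
Hence Q is positive definite.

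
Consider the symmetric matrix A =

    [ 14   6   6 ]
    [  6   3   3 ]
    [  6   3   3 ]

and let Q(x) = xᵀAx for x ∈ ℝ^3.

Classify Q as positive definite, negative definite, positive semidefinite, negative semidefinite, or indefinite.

Row-reducing A symmetrically gives the diagonal entries 14, 3/7, 0.
So there are 2 positive, 1 zero pivots.
Hence Q is positive semidefinite.

positive semidefinite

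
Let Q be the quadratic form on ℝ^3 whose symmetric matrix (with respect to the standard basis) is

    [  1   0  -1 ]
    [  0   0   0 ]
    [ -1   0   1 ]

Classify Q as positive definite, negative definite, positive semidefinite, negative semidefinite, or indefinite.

Applying the same elementary operations to the rows and columns of A produces a congruent diagonal matrix with entries 1, 0, 0.
So there are 1 positive, 2 zero pivots.
Hence Q is positive semidefinite.

positive semidefinite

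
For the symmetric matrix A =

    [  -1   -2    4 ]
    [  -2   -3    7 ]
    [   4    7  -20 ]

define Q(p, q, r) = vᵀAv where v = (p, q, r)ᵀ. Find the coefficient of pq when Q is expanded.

The coefficient of pq is A[1,2] + A[2,1] = 2·(-2) = -4.

-4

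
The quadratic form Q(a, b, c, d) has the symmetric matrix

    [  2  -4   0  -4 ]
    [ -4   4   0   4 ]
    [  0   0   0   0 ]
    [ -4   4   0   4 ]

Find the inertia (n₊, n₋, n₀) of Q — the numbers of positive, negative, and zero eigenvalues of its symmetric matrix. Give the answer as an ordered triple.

Applying the same elementary operations to the rows and columns of A produces a congruent diagonal matrix with entries 2, -4, 0, 0.
So there are 1 positive, 1 negative, 2 zero pivots.

(1, 1, 2)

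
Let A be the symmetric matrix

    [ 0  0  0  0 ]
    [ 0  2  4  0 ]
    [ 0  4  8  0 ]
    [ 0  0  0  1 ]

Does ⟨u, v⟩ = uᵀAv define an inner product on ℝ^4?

no

Symmetric row and column elimination reduces A to a congruent diagonal form with pivots 0, 2, 0, 1.
Counting signs: 2 positive, 2 zero.
Hence Q is positive semidefinite.
⟨·,·⟩ is an inner product exactly when A is positive definite.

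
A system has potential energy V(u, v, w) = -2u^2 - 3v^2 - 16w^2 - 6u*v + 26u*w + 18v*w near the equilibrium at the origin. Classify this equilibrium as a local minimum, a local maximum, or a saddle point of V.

saddle point

The Hessian at the origin is H = [[-4, -6, 26], [-6, -6, 18], [26, 18, -32]].
Congruent diagonalization of H (simultaneous row and column reduction) yields pivots -4, 3, -10.
That gives 1 positive, 2 negative pivots.
H is indefinite, so the origin is a saddle point.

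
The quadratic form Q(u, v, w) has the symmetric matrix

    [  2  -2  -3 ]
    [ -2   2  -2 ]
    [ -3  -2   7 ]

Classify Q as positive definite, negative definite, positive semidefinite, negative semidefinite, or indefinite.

A is congruent to a diagonal matrix with 2 positive, 1 negative and 0 zero entries, so Q is indefinite.

indefinite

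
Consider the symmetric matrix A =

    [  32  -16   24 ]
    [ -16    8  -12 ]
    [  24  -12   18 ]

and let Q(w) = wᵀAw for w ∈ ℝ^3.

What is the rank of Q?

1

Symmetric row and column elimination reduces A to a congruent diagonal form with pivots 32, 0, 0.
That gives 1 positive, 2 zero pivots.
The rank is the number of nonzero pivots: 1.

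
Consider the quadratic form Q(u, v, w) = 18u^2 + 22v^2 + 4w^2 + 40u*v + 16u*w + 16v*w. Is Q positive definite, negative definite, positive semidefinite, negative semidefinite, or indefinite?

indefinite

The associated matrix is A = [[18, 20, 8], [20, 22, 8], [8, 8, 4]].
Symmetric row and column elimination reduces A to a congruent diagonal form with pivots 18, -2/9, 4.
That gives 2 positive, 1 negative pivots.
Hence Q is indefinite.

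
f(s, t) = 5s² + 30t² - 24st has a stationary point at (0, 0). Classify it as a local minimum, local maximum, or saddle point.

local minimum

The Hessian at the origin is H = [[10, -24], [-24, 60]].
det H = 10·60 − (-24)² = 24 > 0 and H[1,1] = 10 > 0, so H is positive definite.
Therefore the origin is a local minimum.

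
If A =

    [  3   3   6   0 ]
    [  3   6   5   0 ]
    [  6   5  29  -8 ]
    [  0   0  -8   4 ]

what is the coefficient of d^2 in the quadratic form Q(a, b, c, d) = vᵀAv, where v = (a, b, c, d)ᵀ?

4

The coefficient of d^2 is the diagonal entry A[4,4] = 4.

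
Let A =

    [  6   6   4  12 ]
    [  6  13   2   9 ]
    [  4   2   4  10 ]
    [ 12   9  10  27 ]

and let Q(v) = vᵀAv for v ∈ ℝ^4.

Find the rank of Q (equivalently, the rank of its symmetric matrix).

3

Applying the same elementary operations to the rows and columns of A produces a congruent diagonal matrix with entries 6, 7, 16/21, 0.
So there are 3 positive, 1 zero pivots.
The rank is the number of nonzero pivots: 3.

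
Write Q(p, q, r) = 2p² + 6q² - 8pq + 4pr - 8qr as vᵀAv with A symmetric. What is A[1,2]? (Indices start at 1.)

The coefficient of p·q in Q is -8. For a symmetric A this equals A[1,2] + A[2,1] = 2·A[1,2].
So A[1,2] = -8/2 = -4.

-4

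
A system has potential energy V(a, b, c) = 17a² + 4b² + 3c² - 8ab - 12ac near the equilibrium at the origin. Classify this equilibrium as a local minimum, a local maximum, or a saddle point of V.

local minimum

The Hessian at the origin is H = [[34, -8, -12], [-8, 8, 0], [-12, 0, 6]].
Symmetric row and column elimination reduces H to a congruent diagonal form with pivots 34, 104/17, 6/13.
Counting signs: 3 positive.
H is positive definite, so the origin is a strict local minimum.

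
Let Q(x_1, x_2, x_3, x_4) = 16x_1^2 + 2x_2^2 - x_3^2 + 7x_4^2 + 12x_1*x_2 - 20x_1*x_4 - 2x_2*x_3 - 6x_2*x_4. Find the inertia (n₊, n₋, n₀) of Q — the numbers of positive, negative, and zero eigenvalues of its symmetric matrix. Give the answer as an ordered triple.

(2, 1, 1)

The symmetric matrix is A = [[16, 6, 0, -10], [6, 2, -1, -3], [0, -1, -1, 0], [-10, -3, 0, 7]].
Symmetric row and column elimination reduces A to a congruent diagonal form with pivots 16, -1/4, 3, 0.
That gives 2 positive, 1 negative, 1 zero pivots.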